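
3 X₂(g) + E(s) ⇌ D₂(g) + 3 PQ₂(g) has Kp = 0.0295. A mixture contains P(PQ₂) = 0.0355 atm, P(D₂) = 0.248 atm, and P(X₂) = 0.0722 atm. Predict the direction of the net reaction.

(E is a pure solid — omitted from Qp.)
Qp = P(D₂)·P(PQ₂)³ / P(X₂)³ = (0.248)·(0.0355)³ / (0.0722)³ = 0.0295
Qp = 0.0295 = Kp, so the system is already at equilibrium.

neither direction; the system is at equilibrium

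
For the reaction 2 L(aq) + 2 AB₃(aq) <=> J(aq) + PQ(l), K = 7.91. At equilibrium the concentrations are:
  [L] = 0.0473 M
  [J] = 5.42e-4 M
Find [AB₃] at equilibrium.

(PQ is a pure liquid — omitted from K.)
At equilibrium, K = [J] / ([L]²·[AB₃]²) = 7.91.
(5.42e-4) / ((0.0473)²·([AB₃])²) = 7.91
[AB₃]² = 0.0306 ⇒ [AB₃] = 0.175 M

[AB₃] = 0.175 M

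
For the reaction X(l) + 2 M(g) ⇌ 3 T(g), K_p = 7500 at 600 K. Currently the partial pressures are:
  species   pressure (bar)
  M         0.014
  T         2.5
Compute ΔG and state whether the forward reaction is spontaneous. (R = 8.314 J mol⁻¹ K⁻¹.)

ΔG = 11.8 kJ/mol; the forward reaction is non-spontaneous

(X is a pure liquid — omitted from Q_p.)
Q_p = P(T)³ / P(M)² = (2.5)³ / (0.014)² = 79700
ΔG = RT ln(Q_p/K_p) = (8.314 J mol⁻¹ K⁻¹)(600 K) × ln(79700/7500)
   = (4.988 kJ/mol)(2.363) = 11.8 kJ/mol
ΔG > 0, so the forward reaction is non-spontaneous (proceeds in reverse).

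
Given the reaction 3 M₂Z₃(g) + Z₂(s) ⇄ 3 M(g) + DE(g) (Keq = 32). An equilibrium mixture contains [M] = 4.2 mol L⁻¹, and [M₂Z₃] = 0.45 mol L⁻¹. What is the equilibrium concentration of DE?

(Z₂ is a pure solid — omitted from Keq.)
At equilibrium, Keq = [M]³·[DE] / [M₂Z₃]³ = 32.
(4.2)³·([DE]) / (0.45)³ = 32
[DE] = 0.0394 = 0.039 mol L⁻¹

[DE] = 0.039 mol L⁻¹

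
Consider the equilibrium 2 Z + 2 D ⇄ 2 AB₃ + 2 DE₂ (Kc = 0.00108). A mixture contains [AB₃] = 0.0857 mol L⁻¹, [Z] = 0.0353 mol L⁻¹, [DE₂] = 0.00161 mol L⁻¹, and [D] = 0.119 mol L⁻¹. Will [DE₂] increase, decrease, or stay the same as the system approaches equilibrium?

stay the same

Qc = [AB₃]²·[DE₂]² / ([Z]²·[D]²) = (0.0857)²·(0.00161)² / ((0.0353)²·(0.119)²) = 0.00108
Qc = 0.00108 = Kc; the system is at equilibrium.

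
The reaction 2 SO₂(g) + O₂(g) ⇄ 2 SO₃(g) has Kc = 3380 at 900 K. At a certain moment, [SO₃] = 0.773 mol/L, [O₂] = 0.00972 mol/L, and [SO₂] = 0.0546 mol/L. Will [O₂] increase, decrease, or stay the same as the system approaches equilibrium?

increase

Qc = [SO₃]² / ([SO₂]²·[O₂]) = (0.773)² / ((0.0546)²·(0.00972)) = 20600
Qc = 20600 > Kc = 3380: net reverse reaction.
O₂ is a reactant, so it increases.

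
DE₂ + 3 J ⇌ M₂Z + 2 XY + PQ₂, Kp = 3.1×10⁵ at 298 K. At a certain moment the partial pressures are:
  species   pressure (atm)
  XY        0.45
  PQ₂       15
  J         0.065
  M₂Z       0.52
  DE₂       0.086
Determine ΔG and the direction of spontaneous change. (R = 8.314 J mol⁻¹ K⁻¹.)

Qp = P(M₂Z)·P(XY)²·P(PQ₂) / (P(DE₂)·P(J)³) = (0.52)·(0.45)²·(15) / ((0.086)·(0.065)³) = 66900
ΔG = RT ln(Qp/Kp) = (8.314 J mol⁻¹ K⁻¹)(298 K) × ln(66900/3.1×10⁵)
   = (2.478 kJ/mol)(-1.533) = -3.80 kJ/mol
ΔG < 0, so the forward reaction is spontaneous (proceeds forward).

ΔG = -3.80 kJ/mol; the forward reaction is spontaneous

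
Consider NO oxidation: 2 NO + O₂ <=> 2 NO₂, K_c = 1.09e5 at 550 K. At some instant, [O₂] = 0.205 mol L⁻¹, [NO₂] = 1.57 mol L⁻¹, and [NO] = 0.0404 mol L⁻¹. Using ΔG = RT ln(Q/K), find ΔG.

Q_c = [NO₂]² / ([NO]²·[O₂]) = (1.57)² / ((0.0404)²·(0.205)) = 7370
ΔG = RT ln(Q_c/K_c) = (8.314 J mol⁻¹ K⁻¹)(550 K) × ln(7370/1.09e5)
   = (4.573 kJ/mol)(-2.694) = -12.3 kJ/mol
ΔG < 0, so the forward reaction is spontaneous (proceeds forward).

ΔG = -12.3 kJ/mol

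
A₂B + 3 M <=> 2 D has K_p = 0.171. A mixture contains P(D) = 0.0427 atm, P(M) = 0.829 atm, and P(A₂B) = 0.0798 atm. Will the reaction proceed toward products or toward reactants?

Q_p = P(D)² / (P(A₂B)·P(M)³) = (0.0427)² / ((0.0798)·(0.829)³) = 0.0401
Q_p = 0.0401 < K_p = 0.171, so the forward reaction proceeds.

forward (toward products)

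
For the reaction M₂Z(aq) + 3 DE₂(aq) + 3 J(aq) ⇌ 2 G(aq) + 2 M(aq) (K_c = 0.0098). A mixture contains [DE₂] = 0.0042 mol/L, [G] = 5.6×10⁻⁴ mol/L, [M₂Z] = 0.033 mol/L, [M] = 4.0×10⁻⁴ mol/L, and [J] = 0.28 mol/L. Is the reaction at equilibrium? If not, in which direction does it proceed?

in the forward direction

Q_c = [G]²·[M]² / ([M₂Z]·[DE₂]³·[J]³) = (5.6×10⁻⁴)²·(4.0×10⁻⁴)² / ((0.033)·(0.0042)³·(0.28)³) = 9.3×10⁻⁴
Q_c = 9.3×10⁻⁴ < K_c = 0.0098, so the forward reaction proceeds.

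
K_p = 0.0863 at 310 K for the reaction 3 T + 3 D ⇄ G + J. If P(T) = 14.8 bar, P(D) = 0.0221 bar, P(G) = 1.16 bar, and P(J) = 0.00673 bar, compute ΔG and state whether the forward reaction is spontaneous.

ΔG = 2.45 kJ/mol; the forward reaction is non-spontaneous

Q_p = P(G)·P(J) / (P(T)³·P(D)³) = (1.16)·(0.00673) / ((14.8)³·(0.0221)³) = 0.223
ΔG = RT ln(Q_p/K_p) = (8.314 J mol⁻¹ K⁻¹)(310 K) × ln(0.223/0.0863)
   = (2.577 kJ/mol)(0.9493) = 2.45 kJ/mol
ΔG > 0, so the forward reaction is non-spontaneous (proceeds in reverse).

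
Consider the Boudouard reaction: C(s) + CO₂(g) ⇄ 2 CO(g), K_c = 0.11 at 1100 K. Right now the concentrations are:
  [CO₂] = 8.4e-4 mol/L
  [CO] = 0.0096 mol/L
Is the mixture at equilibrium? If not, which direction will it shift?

yes, at equilibrium

(C is a pure solid — omitted from Q_c.)
Q_c = [CO]² / [CO₂] = (0.0096)² / (8.4e-4) = 0.11
Q_c = 0.11 = K_c; the system is at equilibrium.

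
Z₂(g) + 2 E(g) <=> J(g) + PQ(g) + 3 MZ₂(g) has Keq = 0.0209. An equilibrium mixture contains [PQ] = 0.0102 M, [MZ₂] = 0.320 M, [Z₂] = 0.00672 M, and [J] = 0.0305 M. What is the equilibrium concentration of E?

At equilibrium, Keq = [J]·[PQ]·[MZ₂]³ / ([Z₂]·[E]²) = 0.0209.
(0.0305)·(0.0102)·(0.320)³ / ((0.00672)·([E])²) = 0.0209
[E]² = 0.0726 ⇒ [E] = 0.269 M

[E] = 0.269 M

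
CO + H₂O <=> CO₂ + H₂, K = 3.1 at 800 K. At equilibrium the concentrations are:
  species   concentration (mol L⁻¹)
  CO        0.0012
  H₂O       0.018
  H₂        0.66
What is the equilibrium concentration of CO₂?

At equilibrium, K = [CO₂]·[H₂] / ([CO]·[H₂O]) = 3.1.
([CO₂])·(0.66) / ((0.0012)·(0.018)) = 3.1
[CO₂] = 1.01×10⁻⁴ = 1.0×10⁻⁴ mol L⁻¹

[CO₂] = 1.0×10⁻⁴ mol L⁻¹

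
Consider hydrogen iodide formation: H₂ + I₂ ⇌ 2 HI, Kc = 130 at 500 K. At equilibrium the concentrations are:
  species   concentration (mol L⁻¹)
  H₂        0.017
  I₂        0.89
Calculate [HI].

[HI] = 1.4 mol L⁻¹

At equilibrium, Kc = [HI]² / ([H₂]·[I₂]) = 130.
([HI])² / ((0.017)·(0.89)) = 130
[HI]² = 1.97 ⇒ [HI] = 1.4 mol L⁻¹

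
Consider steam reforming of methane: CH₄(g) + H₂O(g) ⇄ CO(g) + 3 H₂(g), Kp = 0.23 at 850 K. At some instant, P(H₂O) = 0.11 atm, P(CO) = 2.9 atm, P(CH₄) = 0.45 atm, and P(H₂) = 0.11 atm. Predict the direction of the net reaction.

in the forward direction

Qp = P(CO)·P(H₂)³ / (P(CH₄)·P(H₂O)) = (2.9)·(0.11)³ / ((0.45)·(0.11)) = 0.078
Qp = 0.078 < Kp = 0.23, so the forward reaction proceeds.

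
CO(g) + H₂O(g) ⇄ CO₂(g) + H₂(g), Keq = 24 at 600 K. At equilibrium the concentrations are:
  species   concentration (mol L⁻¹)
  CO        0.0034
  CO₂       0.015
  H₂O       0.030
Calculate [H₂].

[H₂] = 0.16 mol L⁻¹

At equilibrium, Keq = [CO₂]·[H₂] / ([CO]·[H₂O]) = 24.
(0.015)·([H₂]) / ((0.0034)·(0.030)) = 24
[H₂] = 0.163 = 0.16 mol L⁻¹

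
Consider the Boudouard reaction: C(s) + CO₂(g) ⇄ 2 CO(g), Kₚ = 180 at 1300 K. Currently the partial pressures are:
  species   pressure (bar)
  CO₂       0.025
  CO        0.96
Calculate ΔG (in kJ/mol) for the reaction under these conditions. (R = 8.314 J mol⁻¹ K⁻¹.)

(C is a pure solid — omitted from Qₚ.)
Qₚ = P(CO)² / P(CO₂) = (0.96)² / (0.025) = 36.9
ΔG = RT ln(Qₚ/Kₚ) = (8.314 J mol⁻¹ K⁻¹)(1300 K) × ln(36.9/180)
   = (10.81 kJ/mol)(-1.585) = -17.1 kJ/mol
ΔG < 0, so the forward reaction is spontaneous (proceeds forward).

ΔG = -17.1 kJ/mol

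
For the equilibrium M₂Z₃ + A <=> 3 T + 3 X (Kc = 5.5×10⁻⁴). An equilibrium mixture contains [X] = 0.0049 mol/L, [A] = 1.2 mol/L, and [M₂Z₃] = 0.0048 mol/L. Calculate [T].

[T] = 3.0 mol/L

At equilibrium, Kc = [T]³·[X]³ / ([M₂Z₃]·[A]) = 5.5×10⁻⁴.
([T])³·(0.0049)³ / ((0.0048)·(1.2)) = 5.5×10⁻⁴
[T]³ = 26.9 ⇒ [T] = 3.0 mol/L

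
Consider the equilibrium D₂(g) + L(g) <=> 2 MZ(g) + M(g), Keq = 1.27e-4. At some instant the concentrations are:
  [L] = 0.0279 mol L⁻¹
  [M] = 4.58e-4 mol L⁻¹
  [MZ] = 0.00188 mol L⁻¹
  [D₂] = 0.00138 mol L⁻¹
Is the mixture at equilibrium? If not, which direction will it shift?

Q = [MZ]²·[M] / ([D₂]·[L]) = (0.00188)²·(4.58e-4) / ((0.00138)·(0.0279)) = 4.20e-5
Q = 4.20e-5 < Keq = 1.27e-4: net forward reaction.

no; Q < K, reaction proceeds forward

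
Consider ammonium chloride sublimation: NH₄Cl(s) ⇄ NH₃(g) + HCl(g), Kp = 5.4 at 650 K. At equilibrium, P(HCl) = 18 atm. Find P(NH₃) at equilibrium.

P(NH₃) = 0.30 atm

(NH₄Cl is a pure solid — omitted from Kp.)
At equilibrium, Kp = P(NH₃)·P(HCl) = 5.4.
(P(NH₃))·(18) = 5.4
P(NH₃) = 0.300 = 0.30 atm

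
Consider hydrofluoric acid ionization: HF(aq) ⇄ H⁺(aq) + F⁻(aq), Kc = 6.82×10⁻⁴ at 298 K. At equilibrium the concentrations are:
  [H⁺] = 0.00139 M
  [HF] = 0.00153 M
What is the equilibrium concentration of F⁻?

[F⁻] = 7.51×10⁻⁴ M

At equilibrium, Kc = [H⁺]·[F⁻] / [HF] = 6.82×10⁻⁴.
(0.00139)·([F⁻]) / (0.00153) = 6.82×10⁻⁴
[F⁻] = 7.51×10⁻⁴ M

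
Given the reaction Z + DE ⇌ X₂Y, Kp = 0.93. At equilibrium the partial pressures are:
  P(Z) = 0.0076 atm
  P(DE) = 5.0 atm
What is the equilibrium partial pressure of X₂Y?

At equilibrium, Kp = P(X₂Y) / (P(Z)·P(DE)) = 0.93.
(P(X₂Y)) / ((0.0076)·(5.0)) = 0.93
P(X₂Y) = 0.0353 = 0.035 atm

P(X₂Y) = 0.035 atm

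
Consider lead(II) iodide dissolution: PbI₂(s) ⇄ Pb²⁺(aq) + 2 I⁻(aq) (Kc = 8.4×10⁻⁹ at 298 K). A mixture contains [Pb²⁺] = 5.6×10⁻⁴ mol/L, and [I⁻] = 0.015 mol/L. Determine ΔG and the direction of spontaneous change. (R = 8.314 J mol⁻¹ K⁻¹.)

ΔG = 6.71 kJ/mol; the forward reaction is non-spontaneous

(PbI₂ is a pure solid — omitted from Qc.)
Qc = [Pb²⁺]·[I⁻]² = (5.6×10⁻⁴)·(0.015)² = 1.26×10⁻⁷
ΔG = RT ln(Qc/Kc) = (8.314 J mol⁻¹ K⁻¹)(298 K) × ln(1.26×10⁻⁷/8.4×10⁻⁹)
   = (2.478 kJ/mol)(2.708) = 6.71 kJ/mol
ΔG > 0, so the forward reaction is non-spontaneous (proceeds in reverse).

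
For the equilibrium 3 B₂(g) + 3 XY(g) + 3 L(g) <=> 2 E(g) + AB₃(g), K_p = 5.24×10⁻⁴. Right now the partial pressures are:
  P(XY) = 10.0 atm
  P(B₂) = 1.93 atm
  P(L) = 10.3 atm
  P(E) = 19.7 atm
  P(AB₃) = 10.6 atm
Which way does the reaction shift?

no net change (already at equilibrium)

Q_p = P(E)²·P(AB₃) / (P(B₂)³·P(XY)³·P(L)³) = (19.7)²·(10.6) / ((1.93)³·(10.0)³·(10.3)³) = 5.24×10⁻⁴
Q_p = 5.24×10⁻⁴ = K_p, so the system is already at equilibrium.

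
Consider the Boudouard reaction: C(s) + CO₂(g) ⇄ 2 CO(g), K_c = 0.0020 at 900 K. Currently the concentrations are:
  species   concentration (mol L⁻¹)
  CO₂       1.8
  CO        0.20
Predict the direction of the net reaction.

to the left

(C is a pure solid — omitted from Q_c.)
Q_c = [CO]² / [CO₂] = (0.20)² / (1.8) = 0.022
Q_c = 0.022 > K_c = 0.0020, so the reverse reaction proceeds.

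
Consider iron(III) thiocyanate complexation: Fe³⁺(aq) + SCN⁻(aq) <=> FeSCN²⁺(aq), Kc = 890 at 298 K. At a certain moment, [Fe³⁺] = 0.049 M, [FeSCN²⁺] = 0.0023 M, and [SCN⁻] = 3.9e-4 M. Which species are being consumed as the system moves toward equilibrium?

Fe³⁺, SCN⁻ (reactants)

Qc = [FeSCN²⁺] / ([Fe³⁺]·[SCN⁻]) = (0.0023) / ((0.049)·(3.9e-4)) = 120
Qc = 120 < Kc = 890: net forward reaction.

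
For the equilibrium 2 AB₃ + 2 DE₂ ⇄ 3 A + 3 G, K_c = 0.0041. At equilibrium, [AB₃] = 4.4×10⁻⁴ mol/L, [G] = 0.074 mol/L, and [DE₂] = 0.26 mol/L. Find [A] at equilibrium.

[A] = 0.0051 mol/L

At equilibrium, K_c = [A]³·[G]³ / ([AB₃]²·[DE₂]²) = 0.0041.
([A])³·(0.074)³ / ((4.4×10⁻⁴)²·(0.26)²) = 0.0041
[A]³ = 1.32×10⁻⁷ ⇒ [A] = 0.0051 mol/L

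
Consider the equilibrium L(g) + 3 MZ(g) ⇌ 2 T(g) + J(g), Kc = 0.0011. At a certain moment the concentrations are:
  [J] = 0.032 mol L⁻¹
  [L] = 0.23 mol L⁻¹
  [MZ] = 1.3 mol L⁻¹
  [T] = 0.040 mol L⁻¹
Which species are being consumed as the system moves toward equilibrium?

L, MZ (reactants)

Qc = [T]²·[J] / ([L]·[MZ]³) = (0.040)²·(0.032) / ((0.23)·(1.3)³) = 1.0×10⁻⁴
Qc = 1.0×10⁻⁴ < Kc = 0.0011: net forward reaction.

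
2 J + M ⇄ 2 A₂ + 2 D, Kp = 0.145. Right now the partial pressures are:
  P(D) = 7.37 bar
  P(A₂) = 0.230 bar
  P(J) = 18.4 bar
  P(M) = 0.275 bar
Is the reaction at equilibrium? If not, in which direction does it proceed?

Qp = P(A₂)²·P(D)² / (P(J)²·P(M)) = (0.230)²·(7.37)² / ((18.4)²·(0.275)) = 0.0309
Qp = 0.0309 < Kp = 0.145, so the forward reaction proceeds.

forward (toward products)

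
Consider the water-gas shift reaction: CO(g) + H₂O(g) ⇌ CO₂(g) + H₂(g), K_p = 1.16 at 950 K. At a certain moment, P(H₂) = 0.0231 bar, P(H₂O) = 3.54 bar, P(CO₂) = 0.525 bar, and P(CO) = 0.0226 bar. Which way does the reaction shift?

forward (toward products)

Q_p = P(CO₂)·P(H₂) / (P(CO)·P(H₂O)) = (0.525)·(0.0231) / ((0.0226)·(3.54)) = 0.152
Q_p = 0.152 < K_p = 1.16, so the forward reaction proceeds.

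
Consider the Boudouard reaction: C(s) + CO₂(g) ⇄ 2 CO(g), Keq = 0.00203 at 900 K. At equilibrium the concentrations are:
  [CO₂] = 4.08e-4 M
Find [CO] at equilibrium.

(C is a pure solid — omitted from Keq.)
At equilibrium, Keq = [CO]² / [CO₂] = 0.00203.
([CO])² / (4.08e-4) = 0.00203
[CO]² = 8.28e-7 ⇒ [CO] = 9.10e-4 M

[CO] = 9.10e-4 M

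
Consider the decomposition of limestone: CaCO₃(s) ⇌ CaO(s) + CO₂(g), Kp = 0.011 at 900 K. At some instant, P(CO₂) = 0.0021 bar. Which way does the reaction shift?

(CaCO₃, CaO are pure solids — omitted from Qp.)
Qp = P(CO₂) = 0.0021
Qp = 0.0021 < Kp = 0.011, so the forward reaction proceeds.

in the forward direction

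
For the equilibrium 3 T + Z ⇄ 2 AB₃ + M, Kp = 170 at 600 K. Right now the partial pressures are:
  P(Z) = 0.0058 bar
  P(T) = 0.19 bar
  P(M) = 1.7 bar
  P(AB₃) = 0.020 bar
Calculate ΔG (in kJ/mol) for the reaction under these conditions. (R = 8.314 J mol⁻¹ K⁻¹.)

ΔG = -11.5 kJ/mol

Qp = P(AB₃)²·P(M) / (P(T)³·P(Z)) = (0.020)²·(1.7) / ((0.19)³·(0.0058)) = 17.1
ΔG = RT ln(Qp/Kp) = (8.314 J mol⁻¹ K⁻¹)(600 K) × ln(17.1/170)
   = (4.988 kJ/mol)(-2.297) = -11.5 kJ/mol
ΔG < 0, so the forward reaction is spontaneous (proceeds forward).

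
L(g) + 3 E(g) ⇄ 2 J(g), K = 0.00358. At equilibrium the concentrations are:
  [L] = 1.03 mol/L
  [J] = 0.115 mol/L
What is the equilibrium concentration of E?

At equilibrium, K = [J]² / ([L]·[E]³) = 0.00358.
(0.115)² / ((1.03)·([E])³) = 0.00358
[E]³ = 3.59 ⇒ [E] = 1.53 mol/L

[E] = 1.53 mol/L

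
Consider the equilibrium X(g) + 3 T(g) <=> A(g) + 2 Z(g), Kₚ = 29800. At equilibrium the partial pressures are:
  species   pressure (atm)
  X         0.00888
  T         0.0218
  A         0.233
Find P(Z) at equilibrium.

At equilibrium, Kₚ = P(A)·P(Z)² / (P(X)·P(T)³) = 29800.
(0.233)·(P(Z))² / ((0.00888)·(0.0218)³) = 29800
P(Z)² = 0.0118 ⇒ P(Z) = 0.108 atm

P(Z) = 0.108 atm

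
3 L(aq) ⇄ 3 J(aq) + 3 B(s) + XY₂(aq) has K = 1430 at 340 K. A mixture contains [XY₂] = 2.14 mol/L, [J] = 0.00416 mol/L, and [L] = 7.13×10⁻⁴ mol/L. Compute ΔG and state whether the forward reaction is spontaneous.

(B is a pure solid — omitted from Q.)
Q = [J]³·[XY₂] / [L]³ = (0.00416)³·(2.14) / (7.13×10⁻⁴)³ = 425
ΔG = RT ln(Q/K) = (8.314 J mol⁻¹ K⁻¹)(340 K) × ln(425/1430)
   = (2.827 kJ/mol)(-1.213) = -3.43 kJ/mol
ΔG < 0, so the forward reaction is spontaneous (proceeds forward).

ΔG = -3.43 kJ/mol; the forward reaction is spontaneous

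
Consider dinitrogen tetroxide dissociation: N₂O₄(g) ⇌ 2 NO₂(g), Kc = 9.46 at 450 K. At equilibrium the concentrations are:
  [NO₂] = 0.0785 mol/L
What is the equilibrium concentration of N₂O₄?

[N₂O₄] = 6.51e-4 mol/L

At equilibrium, Kc = [NO₂]² / [N₂O₄] = 9.46.
(0.0785)² / ([N₂O₄]) = 9.46
[N₂O₄] = 6.51e-4 mol/L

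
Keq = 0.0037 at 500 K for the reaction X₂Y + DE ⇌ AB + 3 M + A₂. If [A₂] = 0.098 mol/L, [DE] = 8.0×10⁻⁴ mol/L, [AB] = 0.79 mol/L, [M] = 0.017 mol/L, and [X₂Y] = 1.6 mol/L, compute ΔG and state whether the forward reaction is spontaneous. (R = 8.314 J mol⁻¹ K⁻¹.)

Q = [AB]·[M]³·[A₂] / ([X₂Y]·[DE]) = (0.79)·(0.017)³·(0.098) / ((1.6)·(8.0×10⁻⁴)) = 2.97×10⁻⁴
ΔG = RT ln(Q/Keq) = (8.314 J mol⁻¹ K⁻¹)(500 K) × ln(2.97×10⁻⁴/0.0037)
   = (4.157 kJ/mol)(-2.522) = -10.5 kJ/mol
ΔG < 0, so the forward reaction is spontaneous (proceeds forward).

ΔG = -10.5 kJ/mol; the forward reaction is spontaneous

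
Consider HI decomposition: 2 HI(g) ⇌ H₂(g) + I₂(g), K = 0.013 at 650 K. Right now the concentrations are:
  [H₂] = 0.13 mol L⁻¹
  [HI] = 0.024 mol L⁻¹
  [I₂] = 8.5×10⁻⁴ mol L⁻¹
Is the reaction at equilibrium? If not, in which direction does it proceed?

Q = [H₂]·[I₂] / [HI]² = (0.13)·(8.5×10⁻⁴) / (0.024)² = 0.19
Q = 0.19 > K = 0.013, so the reverse reaction proceeds.

to the left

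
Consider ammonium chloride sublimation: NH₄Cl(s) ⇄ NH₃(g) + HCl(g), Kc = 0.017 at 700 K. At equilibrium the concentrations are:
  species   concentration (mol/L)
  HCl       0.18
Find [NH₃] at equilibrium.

(NH₄Cl is a pure solid — omitted from Kc.)
At equilibrium, Kc = [NH₃]·[HCl] = 0.017.
([NH₃])·(0.18) = 0.017
[NH₃] = 0.0944 = 0.094 mol/L

[NH₃] = 0.094 mol/L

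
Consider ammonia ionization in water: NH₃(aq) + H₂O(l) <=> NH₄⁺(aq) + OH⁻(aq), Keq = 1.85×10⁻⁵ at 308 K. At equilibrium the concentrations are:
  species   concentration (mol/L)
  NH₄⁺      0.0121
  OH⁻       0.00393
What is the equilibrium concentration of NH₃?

(H₂O is a pure liquid — omitted from Keq.)
At equilibrium, Keq = [NH₄⁺]·[OH⁻] / [NH₃] = 1.85×10⁻⁵.
(0.0121)·(0.00393) / ([NH₃]) = 1.85×10⁻⁵
[NH₃] = 2.57 mol/L

[NH₃] = 2.57 mol/L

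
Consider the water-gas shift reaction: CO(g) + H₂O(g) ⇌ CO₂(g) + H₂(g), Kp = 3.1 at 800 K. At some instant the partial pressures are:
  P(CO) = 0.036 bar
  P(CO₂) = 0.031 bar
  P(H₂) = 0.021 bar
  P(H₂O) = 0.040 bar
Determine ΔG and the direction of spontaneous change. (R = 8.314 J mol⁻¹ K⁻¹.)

Qp = P(CO₂)·P(H₂) / (P(CO)·P(H₂O)) = (0.031)·(0.021) / ((0.036)·(0.040)) = 0.452
ΔG = RT ln(Qp/Kp) = (8.314 J mol⁻¹ K⁻¹)(800 K) × ln(0.452/3.1)
   = (6.651 kJ/mol)(-1.925) = -12.8 kJ/mol
ΔG < 0, so the forward reaction is spontaneous (proceeds forward).

ΔG = -12.8 kJ/mol; the forward reaction is spontaneous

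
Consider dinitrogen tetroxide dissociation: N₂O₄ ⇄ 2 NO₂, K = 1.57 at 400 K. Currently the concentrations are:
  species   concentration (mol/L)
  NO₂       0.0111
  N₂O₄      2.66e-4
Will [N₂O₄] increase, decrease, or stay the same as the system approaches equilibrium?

Q = [NO₂]² / [N₂O₄] = (0.0111)² / (2.66e-4) = 0.463
Q = 0.463 < K = 1.57: net forward reaction.
N₂O₄ is a reactant, so it decreases.

decrease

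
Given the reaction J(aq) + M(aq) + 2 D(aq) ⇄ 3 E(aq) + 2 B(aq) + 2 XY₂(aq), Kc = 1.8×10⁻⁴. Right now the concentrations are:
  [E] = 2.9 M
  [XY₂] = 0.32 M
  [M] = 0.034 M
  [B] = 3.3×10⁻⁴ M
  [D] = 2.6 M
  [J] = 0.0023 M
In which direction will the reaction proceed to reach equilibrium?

toward reactants

Qc = [E]³·[B]²·[XY₂]² / ([J]·[M]·[D]²) = (2.9)³·(3.3×10⁻⁴)²·(0.32)² / ((0.0023)·(0.034)·(2.6)²) = 5.1×10⁻⁴
Qc = 5.1×10⁻⁴ > Kc = 1.8×10⁻⁴, so the reverse reaction proceeds.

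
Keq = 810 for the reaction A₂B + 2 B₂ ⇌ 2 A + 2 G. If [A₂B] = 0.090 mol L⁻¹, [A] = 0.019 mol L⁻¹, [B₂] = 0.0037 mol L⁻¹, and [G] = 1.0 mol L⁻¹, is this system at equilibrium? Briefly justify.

Q = [A]²·[G]² / ([A₂B]·[B₂]²) = (0.019)²·(1.0)² / ((0.090)·(0.0037)²) = 290
Q = 290 < Keq = 810: net forward reaction.

no; Q < K, reaction proceeds forward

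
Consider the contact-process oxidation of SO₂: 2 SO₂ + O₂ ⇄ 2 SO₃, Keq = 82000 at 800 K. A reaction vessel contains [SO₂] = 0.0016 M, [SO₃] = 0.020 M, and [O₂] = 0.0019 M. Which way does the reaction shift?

no net change (already at equilibrium)

Q = [SO₃]² / ([SO₂]²·[O₂]) = (0.020)² / ((0.0016)²·(0.0019)) = 82000
Q = 82000 = Keq, so the system is already at equilibrium.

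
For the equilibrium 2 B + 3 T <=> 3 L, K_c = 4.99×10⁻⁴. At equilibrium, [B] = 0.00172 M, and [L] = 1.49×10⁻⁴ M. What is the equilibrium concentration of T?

At equilibrium, K_c = [L]³ / ([B]²·[T]³) = 4.99×10⁻⁴.
(1.49×10⁻⁴)³ / ((0.00172)²·([T])³) = 4.99×10⁻⁴
[T]³ = 0.00224 ⇒ [T] = 0.131 M

[T] = 0.131 M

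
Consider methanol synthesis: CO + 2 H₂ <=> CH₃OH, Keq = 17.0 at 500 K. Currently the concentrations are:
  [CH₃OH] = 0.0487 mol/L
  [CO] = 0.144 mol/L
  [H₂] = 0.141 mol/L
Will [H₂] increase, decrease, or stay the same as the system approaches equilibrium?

stay the same

Q = [CH₃OH] / ([CO]·[H₂]²) = (0.0487) / ((0.144)·(0.141)²) = 17.0
Q = 17.0 = Keq; the system is at equilibrium.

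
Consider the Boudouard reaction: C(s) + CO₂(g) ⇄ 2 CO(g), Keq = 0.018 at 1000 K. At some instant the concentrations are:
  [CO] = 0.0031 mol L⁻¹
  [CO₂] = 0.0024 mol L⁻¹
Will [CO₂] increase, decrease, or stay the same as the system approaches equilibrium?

decrease

(C is a pure solid — omitted from Q.)
Q = [CO]² / [CO₂] = (0.0031)² / (0.0024) = 0.0040
Q = 0.0040 < Keq = 0.018: net forward reaction.
CO₂ is a reactant, so it decreases.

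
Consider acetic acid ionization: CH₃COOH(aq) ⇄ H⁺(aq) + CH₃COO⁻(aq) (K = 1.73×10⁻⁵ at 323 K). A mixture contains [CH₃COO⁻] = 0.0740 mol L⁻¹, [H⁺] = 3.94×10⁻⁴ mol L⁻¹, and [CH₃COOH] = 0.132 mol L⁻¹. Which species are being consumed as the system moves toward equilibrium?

H⁺, CH₃COO⁻ (products)

Q = [H⁺]·[CH₃COO⁻] / [CH₃COOH] = (3.94×10⁻⁴)·(0.0740) / (0.132) = 2.21×10⁻⁴
Q = 2.21×10⁻⁴ > K = 1.73×10⁻⁵: net reverse reaction.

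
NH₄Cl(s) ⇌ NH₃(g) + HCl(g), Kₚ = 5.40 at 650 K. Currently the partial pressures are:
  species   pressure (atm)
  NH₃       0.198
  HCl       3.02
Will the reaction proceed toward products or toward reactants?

(NH₄Cl is a pure solid — omitted from Qₚ.)
Qₚ = P(NH₃)·P(HCl) = (0.198)·(3.02) = 0.598
Qₚ = 0.598 < Kₚ = 5.40, so the forward reaction proceeds.

forward (toward products)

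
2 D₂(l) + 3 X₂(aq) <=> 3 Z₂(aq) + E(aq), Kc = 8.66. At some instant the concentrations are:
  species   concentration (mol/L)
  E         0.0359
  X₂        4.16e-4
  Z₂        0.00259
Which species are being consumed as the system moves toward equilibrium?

none (at equilibrium)

(D₂ is a pure liquid — omitted from Qc.)
Qc = [Z₂]³·[E] / [X₂]³ = (0.00259)³·(0.0359) / (4.16e-4)³ = 8.66
Qc = 8.66 = Kc; the system is at equilibrium.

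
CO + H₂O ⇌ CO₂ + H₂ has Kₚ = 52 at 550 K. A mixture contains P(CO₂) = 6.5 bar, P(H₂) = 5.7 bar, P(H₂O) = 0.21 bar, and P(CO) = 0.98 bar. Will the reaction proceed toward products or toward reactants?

Qₚ = P(CO₂)·P(H₂) / (P(CO)·P(H₂O)) = (6.5)·(5.7) / ((0.98)·(0.21)) = 180
Qₚ = 180 > Kₚ = 52, so the reverse reaction proceeds.

toward reactants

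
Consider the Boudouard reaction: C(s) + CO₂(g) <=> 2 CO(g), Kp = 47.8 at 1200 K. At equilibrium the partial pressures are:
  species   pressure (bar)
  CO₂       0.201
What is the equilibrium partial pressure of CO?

(C is a pure solid — omitted from Kp.)
At equilibrium, Kp = P(CO)² / P(CO₂) = 47.8.
(P(CO))² / (0.201) = 47.8
P(CO)² = 9.61 ⇒ P(CO) = 3.10 bar

P(CO) = 3.10 bar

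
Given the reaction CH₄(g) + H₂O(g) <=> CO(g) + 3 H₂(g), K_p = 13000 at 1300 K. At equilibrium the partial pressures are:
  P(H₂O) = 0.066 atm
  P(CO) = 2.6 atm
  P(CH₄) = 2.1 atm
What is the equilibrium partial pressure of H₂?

At equilibrium, K_p = P(CO)·P(H₂)³ / (P(CH₄)·P(H₂O)) = 13000.
(2.6)·(P(H₂))³ / ((2.1)·(0.066)) = 13000
P(H₂)³ = 693 ⇒ P(H₂) = 8.8 atm

P(H₂) = 8.8 atm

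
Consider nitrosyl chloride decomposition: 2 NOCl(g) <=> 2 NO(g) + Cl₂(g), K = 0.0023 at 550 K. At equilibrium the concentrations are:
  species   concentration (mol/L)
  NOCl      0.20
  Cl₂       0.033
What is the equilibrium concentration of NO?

[NO] = 0.053 mol/L

At equilibrium, K = [NO]²·[Cl₂] / [NOCl]² = 0.0023.
([NO])²·(0.033) / (0.20)² = 0.0023
[NO]² = 0.00279 ⇒ [NO] = 0.053 mol/L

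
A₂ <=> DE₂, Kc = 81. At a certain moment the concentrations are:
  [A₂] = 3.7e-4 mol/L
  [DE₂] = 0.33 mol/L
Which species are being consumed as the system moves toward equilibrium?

DE₂ (products)

Qc = [DE₂] / [A₂] = (0.33) / (3.7e-4) = 890
Qc = 890 > Kc = 81: net reverse reaction.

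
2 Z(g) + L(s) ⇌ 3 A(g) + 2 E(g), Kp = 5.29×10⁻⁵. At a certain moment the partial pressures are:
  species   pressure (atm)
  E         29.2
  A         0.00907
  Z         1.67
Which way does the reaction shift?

(L is a pure solid — omitted from Qp.)
Qp = P(A)³·P(E)² / P(Z)² = (0.00907)³·(29.2)² / (1.67)² = 2.28×10⁻⁴
Qp = 2.28×10⁻⁴ > Kp = 5.29×10⁻⁵, so the reverse reaction proceeds.

toward reactants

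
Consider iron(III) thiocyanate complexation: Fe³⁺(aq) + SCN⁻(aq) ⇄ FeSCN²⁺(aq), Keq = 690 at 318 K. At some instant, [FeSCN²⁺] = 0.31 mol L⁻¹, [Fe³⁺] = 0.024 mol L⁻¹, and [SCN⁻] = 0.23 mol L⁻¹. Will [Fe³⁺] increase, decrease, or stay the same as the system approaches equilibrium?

Q = [FeSCN²⁺] / ([Fe³⁺]·[SCN⁻]) = (0.31) / ((0.024)·(0.23)) = 56
Q = 56 < Keq = 690: net forward reaction.
Fe³⁺ is a reactant, so it decreases.

decrease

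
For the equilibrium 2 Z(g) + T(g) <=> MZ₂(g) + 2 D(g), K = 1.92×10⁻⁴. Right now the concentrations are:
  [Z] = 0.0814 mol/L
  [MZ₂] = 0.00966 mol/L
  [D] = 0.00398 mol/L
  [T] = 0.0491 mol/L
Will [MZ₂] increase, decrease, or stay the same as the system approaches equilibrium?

Q = [MZ₂]·[D]² / ([Z]²·[T]) = (0.00966)·(0.00398)² / ((0.0814)²·(0.0491)) = 4.70×10⁻⁴
Q = 4.70×10⁻⁴ > K = 1.92×10⁻⁴: net reverse reaction.
MZ₂ is a product, so it decreases.

decrease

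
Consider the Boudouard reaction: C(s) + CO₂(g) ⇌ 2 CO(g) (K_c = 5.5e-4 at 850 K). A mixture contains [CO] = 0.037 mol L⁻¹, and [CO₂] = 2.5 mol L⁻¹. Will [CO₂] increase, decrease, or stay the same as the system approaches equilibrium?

stay the same

(C is a pure solid — omitted from Q_c.)
Q_c = [CO]² / [CO₂] = (0.037)² / (2.5) = 5.5e-4
Q_c = 5.5e-4 = K_c; the system is at equilibrium.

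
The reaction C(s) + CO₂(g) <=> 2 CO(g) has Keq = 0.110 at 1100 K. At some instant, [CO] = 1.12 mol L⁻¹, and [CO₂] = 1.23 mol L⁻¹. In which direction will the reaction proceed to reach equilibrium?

in the reverse direction

(C is a pure solid — omitted from Q.)
Q = [CO]² / [CO₂] = (1.12)² / (1.23) = 1.02
Q = 1.02 > Keq = 0.110, so the reverse reaction proceeds.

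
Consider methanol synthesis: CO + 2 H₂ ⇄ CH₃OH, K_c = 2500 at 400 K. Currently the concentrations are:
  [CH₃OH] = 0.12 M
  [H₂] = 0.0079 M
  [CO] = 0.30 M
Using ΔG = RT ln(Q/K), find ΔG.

ΔG = 3.13 kJ/mol

Q_c = [CH₃OH] / ([CO]·[H₂]²) = (0.12) / ((0.30)·(0.0079)²) = 6410
ΔG = RT ln(Q_c/K_c) = (8.314 J mol⁻¹ K⁻¹)(400 K) × ln(6410/2500)
   = (3.326 kJ/mol)(0.9416) = 3.13 kJ/mol
ΔG > 0, so the forward reaction is non-spontaneous (proceeds in reverse).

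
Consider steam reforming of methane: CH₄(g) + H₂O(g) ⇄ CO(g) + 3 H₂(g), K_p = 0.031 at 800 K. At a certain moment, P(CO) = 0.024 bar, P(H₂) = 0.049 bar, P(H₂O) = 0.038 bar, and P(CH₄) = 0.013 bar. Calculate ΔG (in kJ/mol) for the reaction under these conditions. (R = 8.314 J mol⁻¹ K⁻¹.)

Q_p = P(CO)·P(H₂)³ / (P(CH₄)·P(H₂O)) = (0.024)·(0.049)³ / ((0.013)·(0.038)) = 0.00572
ΔG = RT ln(Q_p/K_p) = (8.314 J mol⁻¹ K⁻¹)(800 K) × ln(0.00572/0.031)
   = (6.651 kJ/mol)(-1.690) = -11.2 kJ/mol
ΔG < 0, so the forward reaction is spontaneous (proceeds forward).

ΔG = -11.2 kJ/mol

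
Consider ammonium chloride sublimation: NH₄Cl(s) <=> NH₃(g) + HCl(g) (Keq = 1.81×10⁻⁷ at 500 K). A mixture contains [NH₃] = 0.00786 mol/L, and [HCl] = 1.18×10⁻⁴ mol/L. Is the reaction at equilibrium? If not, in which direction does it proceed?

(NH₄Cl is a pure solid — omitted from Q.)
Q = [NH₃]·[HCl] = (0.00786)·(1.18×10⁻⁴) = 9.27×10⁻⁷
Q = 9.27×10⁻⁷ > Keq = 1.81×10⁻⁷, so the reverse reaction proceeds.

to the left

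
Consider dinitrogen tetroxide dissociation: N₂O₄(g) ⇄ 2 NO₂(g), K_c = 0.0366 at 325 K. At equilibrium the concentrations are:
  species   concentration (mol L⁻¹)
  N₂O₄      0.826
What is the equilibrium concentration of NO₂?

[NO₂] = 0.174 mol L⁻¹

At equilibrium, K_c = [NO₂]² / [N₂O₄] = 0.0366.
([NO₂])² / (0.826) = 0.0366
[NO₂]² = 0.0302 ⇒ [NO₂] = 0.174 mol L⁻¹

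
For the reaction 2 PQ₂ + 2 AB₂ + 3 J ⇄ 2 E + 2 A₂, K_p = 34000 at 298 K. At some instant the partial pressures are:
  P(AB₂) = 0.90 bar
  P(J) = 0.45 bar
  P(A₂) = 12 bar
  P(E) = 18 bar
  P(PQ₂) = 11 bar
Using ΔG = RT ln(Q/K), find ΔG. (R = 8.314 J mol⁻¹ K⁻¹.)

Q_p = P(E)²·P(A₂)² / (P(PQ₂)²·P(AB₂)²·P(J)³) = (18)²·(12)² / ((11)²·(0.90)²·(0.45)³) = 5220
ΔG = RT ln(Q_p/K_p) = (8.314 J mol⁻¹ K⁻¹)(298 K) × ln(5220/34000)
   = (2.478 kJ/mol)(-1.874) = -4.64 kJ/mol
ΔG < 0, so the forward reaction is spontaneous (proceeds forward).

ΔG = -4.64 kJ/mol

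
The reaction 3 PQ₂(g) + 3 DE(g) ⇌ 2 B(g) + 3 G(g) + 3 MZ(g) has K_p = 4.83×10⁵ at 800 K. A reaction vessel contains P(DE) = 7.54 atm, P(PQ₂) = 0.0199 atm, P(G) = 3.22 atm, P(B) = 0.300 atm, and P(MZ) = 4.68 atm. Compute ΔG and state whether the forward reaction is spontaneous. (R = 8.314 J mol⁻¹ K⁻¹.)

Q_p = P(B)²·P(G)³·P(MZ)³ / (P(PQ₂)³·P(DE)³) = (0.300)²·(3.22)³·(4.68)³ / ((0.0199)³·(7.54)³) = 91200
ΔG = RT ln(Q_p/K_p) = (8.314 J mol⁻¹ K⁻¹)(800 K) × ln(91200/4.83×10⁵)
   = (6.651 kJ/mol)(-1.667) = -11.1 kJ/mol
ΔG < 0, so the forward reaction is spontaneous (proceeds forward).

ΔG = -11.1 kJ/mol; the forward reaction is spontaneous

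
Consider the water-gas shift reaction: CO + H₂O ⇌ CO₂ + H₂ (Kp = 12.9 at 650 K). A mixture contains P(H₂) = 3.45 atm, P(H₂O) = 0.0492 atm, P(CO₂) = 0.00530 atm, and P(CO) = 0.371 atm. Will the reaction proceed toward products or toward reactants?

toward products

Qp = P(CO₂)·P(H₂) / (P(CO)·P(H₂O)) = (0.00530)·(3.45) / ((0.371)·(0.0492)) = 1.00
Qp = 1.00 < Kp = 12.9, so the forward reaction proceeds.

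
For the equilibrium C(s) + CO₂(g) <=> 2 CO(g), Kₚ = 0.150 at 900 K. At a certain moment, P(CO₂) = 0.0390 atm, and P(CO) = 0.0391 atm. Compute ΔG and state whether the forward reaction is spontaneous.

(C is a pure solid — omitted from Qₚ.)
Qₚ = P(CO)² / P(CO₂) = (0.0391)² / (0.0390) = 0.0392
ΔG = RT ln(Qₚ/Kₚ) = (8.314 J mol⁻¹ K⁻¹)(900 K) × ln(0.0392/0.150)
   = (7.483 kJ/mol)(-1.342) = -10.0 kJ/mol
ΔG < 0, so the forward reaction is spontaneous (proceeds forward).

ΔG = -10.0 kJ/mol; the forward reaction is spontaneous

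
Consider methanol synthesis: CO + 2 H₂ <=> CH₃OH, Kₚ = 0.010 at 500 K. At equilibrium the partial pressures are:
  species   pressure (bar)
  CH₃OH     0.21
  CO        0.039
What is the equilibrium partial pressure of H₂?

P(H₂) = 23 bar

At equilibrium, Kₚ = P(CH₃OH) / (P(CO)·P(H₂)²) = 0.010.
(0.21) / ((0.039)·(P(H₂))²) = 0.010
P(H₂)² = 538 ⇒ P(H₂) = 23 bar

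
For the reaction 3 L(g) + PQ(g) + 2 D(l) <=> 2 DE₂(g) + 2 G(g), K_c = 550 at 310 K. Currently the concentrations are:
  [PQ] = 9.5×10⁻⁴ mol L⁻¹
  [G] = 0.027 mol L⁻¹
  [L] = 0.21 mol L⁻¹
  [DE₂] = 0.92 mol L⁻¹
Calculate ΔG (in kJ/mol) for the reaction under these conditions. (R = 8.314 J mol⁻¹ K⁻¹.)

(D is a pure liquid — omitted from Q_c.)
Q_c = [DE₂]²·[G]² / ([L]³·[PQ]) = (0.92)²·(0.027)² / ((0.21)³·(9.5×10⁻⁴)) = 70.1
ΔG = RT ln(Q_c/K_c) = (8.314 J mol⁻¹ K⁻¹)(310 K) × ln(70.1/550)
   = (2.577 kJ/mol)(-2.060) = -5.31 kJ/mol
ΔG < 0, so the forward reaction is spontaneous (proceeds forward).

ΔG = -5.31 kJ/mol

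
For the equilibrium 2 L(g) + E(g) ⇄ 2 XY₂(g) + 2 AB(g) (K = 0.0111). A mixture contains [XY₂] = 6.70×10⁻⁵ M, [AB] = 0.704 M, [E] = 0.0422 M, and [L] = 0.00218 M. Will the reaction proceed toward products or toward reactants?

Q = [XY₂]²·[AB]² / ([L]²·[E]) = (6.70×10⁻⁵)²·(0.704)² / ((0.00218)²·(0.0422)) = 0.0111
Q = 0.0111 = K, so the system is already at equilibrium.

at equilibrium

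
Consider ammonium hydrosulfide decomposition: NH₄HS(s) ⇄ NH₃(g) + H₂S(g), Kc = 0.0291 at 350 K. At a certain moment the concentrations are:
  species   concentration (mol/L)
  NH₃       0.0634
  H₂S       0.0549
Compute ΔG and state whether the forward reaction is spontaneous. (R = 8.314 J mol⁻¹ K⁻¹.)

ΔG = -6.18 kJ/mol; the forward reaction is spontaneous

(NH₄HS is a pure solid — omitted from Qc.)
Qc = [NH₃]·[H₂S] = (0.0634)·(0.0549) = 0.00348
ΔG = RT ln(Qc/Kc) = (8.314 J mol⁻¹ K⁻¹)(350 K) × ln(0.00348/0.0291)
   = (2.910 kJ/mol)(-2.124) = -6.18 kJ/mol
ΔG < 0, so the forward reaction is spontaneous (proceeds forward).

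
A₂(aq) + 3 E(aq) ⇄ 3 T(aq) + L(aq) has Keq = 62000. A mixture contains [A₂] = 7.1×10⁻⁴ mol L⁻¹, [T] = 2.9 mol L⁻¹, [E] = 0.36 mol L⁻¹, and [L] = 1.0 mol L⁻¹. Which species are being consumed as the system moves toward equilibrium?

Q = [T]³·[L] / ([A₂]·[E]³) = (2.9)³·(1.0) / ((7.1×10⁻⁴)·(0.36)³) = 7.4×10⁵
Q = 7.4×10⁵ > Keq = 62000: net reverse reaction.

T, L (products)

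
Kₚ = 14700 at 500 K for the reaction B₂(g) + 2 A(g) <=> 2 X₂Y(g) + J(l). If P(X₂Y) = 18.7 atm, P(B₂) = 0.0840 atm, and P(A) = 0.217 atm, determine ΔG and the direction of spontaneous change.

ΔG = 7.46 kJ/mol; the forward reaction is non-spontaneous

(J is a pure liquid — omitted from Qₚ.)
Qₚ = P(X₂Y)² / (P(B₂)·P(A)²) = (18.7)² / ((0.0840)·(0.217)²) = 88400
ΔG = RT ln(Qₚ/Kₚ) = (8.314 J mol⁻¹ K⁻¹)(500 K) × ln(88400/14700)
   = (4.157 kJ/mol)(1.794) = 7.46 kJ/mol
ΔG > 0, so the forward reaction is non-spontaneous (proceeds in reverse).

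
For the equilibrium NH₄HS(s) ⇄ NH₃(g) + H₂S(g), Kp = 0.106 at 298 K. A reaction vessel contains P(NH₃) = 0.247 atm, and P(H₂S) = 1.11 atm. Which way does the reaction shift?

(NH₄HS is a pure solid — omitted from Qp.)
Qp = P(NH₃)·P(H₂S) = (0.247)·(1.11) = 0.274
Qp = 0.274 > Kp = 0.106, so the reverse reaction proceeds.

reverse (toward reactants)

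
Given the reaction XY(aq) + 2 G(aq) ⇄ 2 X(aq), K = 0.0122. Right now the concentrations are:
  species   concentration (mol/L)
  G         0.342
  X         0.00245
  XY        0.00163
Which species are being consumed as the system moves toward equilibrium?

X (products)

Q = [X]² / ([XY]·[G]²) = (0.00245)² / ((0.00163)·(0.342)²) = 0.0315
Q = 0.0315 > K = 0.0122: net reverse reaction.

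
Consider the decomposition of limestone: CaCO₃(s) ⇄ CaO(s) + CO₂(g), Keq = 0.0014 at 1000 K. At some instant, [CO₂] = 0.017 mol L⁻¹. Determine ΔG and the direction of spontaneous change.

(CaCO₃, CaO are pure solids — omitted from Q.)
Q = [CO₂] = 0.0170
ΔG = RT ln(Q/Keq) = (8.314 J mol⁻¹ K⁻¹)(1000 K) × ln(0.0170/0.0014)
   = (8.314 kJ/mol)(2.497) = 20.8 kJ/mol
ΔG > 0, so the forward reaction is non-spontaneous (proceeds in reverse).

ΔG = 20.8 kJ/mol; the forward reaction is non-spontaneous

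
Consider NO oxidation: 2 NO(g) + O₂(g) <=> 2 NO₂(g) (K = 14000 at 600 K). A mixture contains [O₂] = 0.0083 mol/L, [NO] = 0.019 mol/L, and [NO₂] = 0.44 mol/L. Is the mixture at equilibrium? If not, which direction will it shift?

no; Q > K, reaction proceeds in reverse

Q = [NO₂]² / ([NO]²·[O₂]) = (0.44)² / ((0.019)²·(0.0083)) = 65000
Q = 65000 > K = 14000: net reverse reaction.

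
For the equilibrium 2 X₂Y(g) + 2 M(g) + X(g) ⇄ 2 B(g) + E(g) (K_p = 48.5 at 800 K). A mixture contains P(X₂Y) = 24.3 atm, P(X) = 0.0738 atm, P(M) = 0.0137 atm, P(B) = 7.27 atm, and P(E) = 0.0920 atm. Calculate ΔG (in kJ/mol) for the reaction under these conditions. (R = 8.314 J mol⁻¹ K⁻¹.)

ΔG = 16.7 kJ/mol

Q_p = P(B)²·P(E) / (P(X₂Y)²·P(M)²·P(X)) = (7.27)²·(0.0920) / ((24.3)²·(0.0137)²·(0.0738)) = 594
ΔG = RT ln(Q_p/K_p) = (8.314 J mol⁻¹ K⁻¹)(800 K) × ln(594/48.5)
   = (6.651 kJ/mol)(2.505) = 16.7 kJ/mol
ΔG > 0, so the forward reaction is non-spontaneous (proceeds in reverse).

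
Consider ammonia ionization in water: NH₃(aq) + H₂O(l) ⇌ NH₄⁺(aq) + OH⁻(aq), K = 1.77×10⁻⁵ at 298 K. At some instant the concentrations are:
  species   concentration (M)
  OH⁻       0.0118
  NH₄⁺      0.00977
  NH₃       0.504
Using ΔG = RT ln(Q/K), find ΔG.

(H₂O is a pure liquid — omitted from Q.)
Q = [NH₄⁺]·[OH⁻] / [NH₃] = (0.00977)·(0.0118) / (0.504) = 2.29×10⁻⁴
ΔG = RT ln(Q/K) = (8.314 J mol⁻¹ K⁻¹)(298 K) × ln(2.29×10⁻⁴/1.77×10⁻⁵)
   = (2.478 kJ/mol)(2.560) = 6.34 kJ/mol
ΔG > 0, so the forward reaction is non-spontaneous (proceeds in reverse).

ΔG = 6.34 kJ/mol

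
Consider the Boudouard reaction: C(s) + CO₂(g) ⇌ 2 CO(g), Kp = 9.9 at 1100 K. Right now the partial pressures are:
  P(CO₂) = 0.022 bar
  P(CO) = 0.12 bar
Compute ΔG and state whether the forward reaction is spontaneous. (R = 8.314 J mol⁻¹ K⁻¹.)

ΔG = -24.8 kJ/mol; the forward reaction is spontaneous

(C is a pure solid — omitted from Qp.)
Qp = P(CO)² / P(CO₂) = (0.12)² / (0.022) = 0.655
ΔG = RT ln(Qp/Kp) = (8.314 J mol⁻¹ K⁻¹)(1100 K) × ln(0.655/9.9)
   = (9.145 kJ/mol)(-2.716) = -24.8 kJ/mol
ΔG < 0, so the forward reaction is spontaneous (proceeds forward).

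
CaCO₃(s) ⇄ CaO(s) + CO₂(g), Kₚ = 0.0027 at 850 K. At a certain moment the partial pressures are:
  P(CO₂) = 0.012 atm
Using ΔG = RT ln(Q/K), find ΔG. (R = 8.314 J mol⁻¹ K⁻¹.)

(CaCO₃, CaO are pure solids — omitted from Qₚ.)
Qₚ = P(CO₂) = 0.0120
ΔG = RT ln(Qₚ/Kₚ) = (8.314 J mol⁻¹ K⁻¹)(850 K) × ln(0.0120/0.0027)
   = (7.067 kJ/mol)(1.492) = 10.5 kJ/mol
ΔG > 0, so the forward reaction is non-spontaneous (proceeds in reverse).

ΔG = 10.5 kJ/mol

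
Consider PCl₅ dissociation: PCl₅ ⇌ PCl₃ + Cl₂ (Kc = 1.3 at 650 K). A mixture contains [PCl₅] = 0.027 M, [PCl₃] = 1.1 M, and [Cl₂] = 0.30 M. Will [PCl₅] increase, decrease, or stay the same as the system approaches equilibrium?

increase

Qc = [PCl₃]·[Cl₂] / [PCl₅] = (1.1)·(0.30) / (0.027) = 12
Qc = 12 > Kc = 1.3: net reverse reaction.
PCl₅ is a reactant, so it increases.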